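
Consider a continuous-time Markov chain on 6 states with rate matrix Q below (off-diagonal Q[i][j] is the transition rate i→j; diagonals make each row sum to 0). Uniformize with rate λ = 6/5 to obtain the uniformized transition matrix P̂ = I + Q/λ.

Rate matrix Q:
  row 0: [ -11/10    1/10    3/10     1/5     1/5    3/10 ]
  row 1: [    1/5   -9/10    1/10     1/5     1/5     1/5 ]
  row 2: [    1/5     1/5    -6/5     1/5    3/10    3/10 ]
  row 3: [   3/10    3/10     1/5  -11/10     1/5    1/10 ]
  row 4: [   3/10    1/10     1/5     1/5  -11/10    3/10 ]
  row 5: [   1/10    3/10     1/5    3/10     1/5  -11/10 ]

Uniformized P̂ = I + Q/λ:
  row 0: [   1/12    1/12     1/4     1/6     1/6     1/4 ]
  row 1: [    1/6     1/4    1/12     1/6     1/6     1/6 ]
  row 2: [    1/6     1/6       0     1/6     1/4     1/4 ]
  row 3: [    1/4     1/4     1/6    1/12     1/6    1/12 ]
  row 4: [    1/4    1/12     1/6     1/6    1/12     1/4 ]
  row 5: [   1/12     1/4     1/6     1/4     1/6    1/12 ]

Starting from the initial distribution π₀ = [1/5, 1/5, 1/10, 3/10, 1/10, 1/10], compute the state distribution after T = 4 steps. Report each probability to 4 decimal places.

t=0: π = [0.2000, 0.2000, 0.1000, 0.3000, 0.1000, 0.1000]
t=1: π = [0.1750, 0.1917, 0.1500, 0.1500, 0.1667, 0.1667]
t=2: π = [0.1646, 0.1806, 0.1403, 0.1681, 0.1653, 0.1813]
t=3: π = [0.1656, 0.1833, 0.1420, 0.1678, 0.1646, 0.1767]
t=4: π = [0.1658, 0.1831, 0.1415, 0.1674, 0.1648, 0.1773]

π = [0.1658, 0.1831, 0.1415, 0.1674, 0.1648, 0.1773]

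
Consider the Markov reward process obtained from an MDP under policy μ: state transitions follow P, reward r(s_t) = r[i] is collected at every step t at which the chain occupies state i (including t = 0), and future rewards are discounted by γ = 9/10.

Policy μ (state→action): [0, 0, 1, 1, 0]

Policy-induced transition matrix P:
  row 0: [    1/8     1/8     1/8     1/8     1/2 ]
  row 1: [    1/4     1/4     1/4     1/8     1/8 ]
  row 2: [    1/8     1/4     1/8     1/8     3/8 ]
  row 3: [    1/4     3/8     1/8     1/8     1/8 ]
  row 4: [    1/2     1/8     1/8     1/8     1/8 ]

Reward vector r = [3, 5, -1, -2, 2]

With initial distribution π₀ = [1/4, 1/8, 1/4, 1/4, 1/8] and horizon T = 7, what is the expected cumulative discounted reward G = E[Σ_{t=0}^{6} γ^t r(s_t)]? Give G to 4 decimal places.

G = 9.0267

t=0: π = [0.2500, 0.1250, 0.2500, 0.2500, 0.1250], E[r] = 0.8750, γ^t·E[r] = 0.875000, running G = 0.875000
t=1: π = [0.2188, 0.2344, 0.1406, 0.1250, 0.2813], E[r] = 2.0000, γ^t·E[r] = 1.800000, running G = 2.675000
t=2: π = [0.2754, 0.2031, 0.1543, 0.1250, 0.2422], E[r] = 1.9219, γ^t·E[r] = 1.556719, running G = 4.231719
t=3: π = [0.2568, 0.2009, 0.1504, 0.1250, 0.2668], E[r] = 1.9084, γ^t·E[r] = 1.391258, running G = 5.622977
t=4: π = [0.2658, 0.2002, 0.1501, 0.1250, 0.2589], E[r] = 1.9160, γ^t·E[r] = 1.257058, running G = 6.880035
t=5: π = [0.2627, 0.2000, 0.1500, 0.1250, 0.2622], E[r] = 1.9128, γ^t·E[r] = 1.129478, running G = 8.009513
t=6: π = [0.2640, 0.2000, 0.1500, 0.1250, 0.2610], E[r] = 1.9140, γ^t·E[r] = 1.017159, running G = 9.026672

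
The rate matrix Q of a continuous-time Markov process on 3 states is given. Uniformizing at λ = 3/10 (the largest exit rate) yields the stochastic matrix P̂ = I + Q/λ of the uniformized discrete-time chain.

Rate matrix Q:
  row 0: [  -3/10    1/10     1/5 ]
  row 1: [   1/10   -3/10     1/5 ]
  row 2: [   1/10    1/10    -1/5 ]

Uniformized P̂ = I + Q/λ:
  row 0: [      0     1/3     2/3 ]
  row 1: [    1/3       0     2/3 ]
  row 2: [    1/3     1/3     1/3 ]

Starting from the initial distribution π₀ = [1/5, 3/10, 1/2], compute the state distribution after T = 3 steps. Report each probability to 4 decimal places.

π = [0.2519, 0.2481, 0.5000]

t=0: π = [0.2000, 0.3000, 0.5000]
t=1: π = [0.2667, 0.2333, 0.5000]
t=2: π = [0.2444, 0.2556, 0.5000]
t=3: π = [0.2519, 0.2481, 0.5000]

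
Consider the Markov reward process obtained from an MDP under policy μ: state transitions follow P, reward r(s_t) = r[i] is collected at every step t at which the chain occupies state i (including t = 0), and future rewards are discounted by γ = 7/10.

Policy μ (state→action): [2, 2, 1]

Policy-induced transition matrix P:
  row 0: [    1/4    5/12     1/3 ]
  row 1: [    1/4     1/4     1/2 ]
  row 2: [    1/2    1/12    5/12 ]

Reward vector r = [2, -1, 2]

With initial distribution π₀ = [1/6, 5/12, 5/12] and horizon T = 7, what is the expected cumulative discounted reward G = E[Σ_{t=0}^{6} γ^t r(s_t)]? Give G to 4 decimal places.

G = 3.4538

t=0: π = [0.1667, 0.4167, 0.4167], E[r] = 0.7500, γ^t·E[r] = 0.750000, running G = 0.750000
t=1: π = [0.3542, 0.2083, 0.4375], E[r] = 1.3750, γ^t·E[r] = 0.962500, running G = 1.712500
t=2: π = [0.3594, 0.2361, 0.4045], E[r] = 1.2917, γ^t·E[r] = 0.632917, running G = 2.345417
t=3: π = [0.3511, 0.2425, 0.4064], E[r] = 1.2726, γ^t·E[r] = 0.436491, running G = 2.781908
t=4: π = [0.3516, 0.2408, 0.4076], E[r] = 1.2776, γ^t·E[r] = 0.306760, running G = 3.088668
t=5: π = [0.3519, 0.2407, 0.4074], E[r] = 1.2780, γ^t·E[r] = 0.214795, running G = 3.303462
t=6: π = [0.3519, 0.2407, 0.4074], E[r] = 1.2778, γ^t·E[r] = 0.150328, running G = 3.453790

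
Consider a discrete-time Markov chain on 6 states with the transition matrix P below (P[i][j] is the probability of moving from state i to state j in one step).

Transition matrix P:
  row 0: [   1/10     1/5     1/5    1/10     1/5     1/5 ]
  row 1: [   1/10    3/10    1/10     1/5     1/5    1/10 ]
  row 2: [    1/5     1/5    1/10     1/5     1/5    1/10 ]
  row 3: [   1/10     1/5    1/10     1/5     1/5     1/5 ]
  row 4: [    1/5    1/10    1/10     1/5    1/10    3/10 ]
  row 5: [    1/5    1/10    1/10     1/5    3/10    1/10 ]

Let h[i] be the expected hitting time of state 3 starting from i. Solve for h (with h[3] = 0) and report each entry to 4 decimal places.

First-step conditioning: h[3] = 0; for i ≠ 3, h[i] = 1 + Σ_k P[i][k]·h[k].
  h[0] = 1 + 1/10·h[0] + 1/5·h[1] + 1/5·h[2] + 1/5·h[4] + 1/5·h[5]
  h[1] = 1 + 1/10·h[0] + 3/10·h[1] + 1/10·h[2] + 1/5·h[4] + 1/10·h[5]
  h[2] = 1 + 1/5·h[0] + 1/5·h[1] + 1/10·h[2] + 1/5·h[4] + 1/10·h[5]
  h[4] = 1 + 1/5·h[0] + 1/10·h[1] + 1/10·h[2] + 1/10·h[4] + 3/10·h[5]
  h[5] = 1 + 1/5·h[0] + 1/10·h[1] + 1/10·h[2] + 3/10·h[4] + 1/10·h[5]
Solving the 5×5 linear system over states ≠ 3 gives exactly h = [9710/1633, 8810/1633, 8900/1633, 0, 8910/1633, 8910/1633] (h[3] = 0 is the target).

h = [5.9461, 5.3950, 5.4501, 0.0000, 5.4562, 5.4562]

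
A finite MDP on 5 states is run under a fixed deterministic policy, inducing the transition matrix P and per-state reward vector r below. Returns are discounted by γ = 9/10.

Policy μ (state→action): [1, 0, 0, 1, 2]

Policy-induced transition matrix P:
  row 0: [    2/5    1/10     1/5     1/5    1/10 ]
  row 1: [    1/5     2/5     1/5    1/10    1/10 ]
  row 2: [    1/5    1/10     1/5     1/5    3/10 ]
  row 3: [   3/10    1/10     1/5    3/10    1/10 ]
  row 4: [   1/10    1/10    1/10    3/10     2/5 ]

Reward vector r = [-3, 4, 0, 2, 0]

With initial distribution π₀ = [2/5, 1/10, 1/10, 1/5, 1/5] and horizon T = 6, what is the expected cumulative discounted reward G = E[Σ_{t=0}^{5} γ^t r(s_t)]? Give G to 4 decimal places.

t=0: π = [0.4000, 0.1000, 0.1000, 0.2000, 0.2000], E[r] = -0.4000, γ^t·E[r] = -0.400000, running G = -0.400000
t=1: π = [0.2800, 0.1300, 0.1800, 0.2300, 0.1800], E[r] = 0.1400, γ^t·E[r] = 0.126000, running G = -0.274000
t=2: π = [0.2610, 0.1390, 0.1820, 0.2280, 0.1900], E[r] = 0.2290, γ^t·E[r] = 0.185490, running G = -0.088510
t=3: π = [0.2560, 0.1417, 0.1810, 0.2279, 0.1934], E[r] = 0.2546, γ^t·E[r] = 0.185603, running G = 0.097093
t=4: π = [0.2547, 0.1425, 0.1807, 0.2280, 0.1942], E[r] = 0.2620, γ^t·E[r] = 0.171905, running G = 0.268998
t=5: π = [0.2543, 0.1428, 0.1806, 0.2280, 0.1944], E[r] = 0.2640, γ^t·E[r] = 0.155909, running G = 0.424908

G = 0.4249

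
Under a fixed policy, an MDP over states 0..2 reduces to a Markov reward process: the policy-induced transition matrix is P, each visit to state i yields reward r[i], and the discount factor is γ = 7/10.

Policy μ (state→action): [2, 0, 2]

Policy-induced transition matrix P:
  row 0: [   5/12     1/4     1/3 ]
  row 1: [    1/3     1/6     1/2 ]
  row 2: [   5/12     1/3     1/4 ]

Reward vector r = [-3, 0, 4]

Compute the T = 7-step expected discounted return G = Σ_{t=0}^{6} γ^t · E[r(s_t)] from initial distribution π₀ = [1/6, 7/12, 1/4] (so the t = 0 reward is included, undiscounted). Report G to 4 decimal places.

t=0: π = [0.1667, 0.5833, 0.2500], E[r] = 0.5000, γ^t·E[r] = 0.500000, running G = 0.500000
t=1: π = [0.3681, 0.2222, 0.4097], E[r] = 0.5347, γ^t·E[r] = 0.374306, running G = 0.874306
t=2: π = [0.3981, 0.2656, 0.3362], E[r] = 0.1505, γ^t·E[r] = 0.073727, running G = 0.948032
t=3: π = [0.3945, 0.2559, 0.3496], E[r] = 0.2147, γ^t·E[r] = 0.073658, running G = 1.021691
t=4: π = [0.3953, 0.2578, 0.3468], E[r] = 0.2014, γ^t·E[r] = 0.048348, running G = 1.070038
t=5: π = [0.3952, 0.2574, 0.3474], E[r] = 0.2040, γ^t·E[r] = 0.034293, running G = 1.104332
t=6: π = [0.3952, 0.2575, 0.3473], E[r] = 0.2035, γ^t·E[r] = 0.023942, running G = 1.128274

G = 1.1283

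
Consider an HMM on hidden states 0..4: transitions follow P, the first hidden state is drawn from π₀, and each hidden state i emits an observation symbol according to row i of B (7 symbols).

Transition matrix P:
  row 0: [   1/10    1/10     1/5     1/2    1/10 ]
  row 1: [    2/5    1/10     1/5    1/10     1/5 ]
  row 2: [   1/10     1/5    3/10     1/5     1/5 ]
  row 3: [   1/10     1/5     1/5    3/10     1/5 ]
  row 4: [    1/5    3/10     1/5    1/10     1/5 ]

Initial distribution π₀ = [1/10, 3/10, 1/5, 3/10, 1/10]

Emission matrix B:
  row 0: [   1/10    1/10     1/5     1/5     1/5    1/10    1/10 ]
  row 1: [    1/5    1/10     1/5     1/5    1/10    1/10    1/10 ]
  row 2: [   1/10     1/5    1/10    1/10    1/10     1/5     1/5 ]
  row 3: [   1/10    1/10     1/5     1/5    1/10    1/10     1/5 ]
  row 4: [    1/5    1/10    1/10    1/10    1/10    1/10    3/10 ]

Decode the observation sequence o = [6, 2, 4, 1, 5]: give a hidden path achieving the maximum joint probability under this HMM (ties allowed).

t=0: δ = [1.000e-02, 3.000e-02, 4.000e-02, 6.000e-02, 3.000e-02]  (obs o_0=6)
t=1: δ = [2.400e-03, 2.400e-03, 1.200e-03, 3.600e-03, 1.200e-03]  ψ = [1, 3, 2, 3, 3]  (obs o_1=2)
t=2: δ = [1.920e-04, 7.200e-05, 7.200e-05, 1.200e-04, 7.200e-05]  ψ = [1, 3, 3, 0, 3]  (obs o_2=4)
t=3: δ = [2.880e-06, 2.400e-06, 7.680e-06, 9.600e-06, 2.400e-06]  ψ = [1, 3, 0, 0, 3]  (obs o_3=1)
t=4: δ = [9.600e-08, 1.920e-07, 4.608e-07, 2.880e-07, 1.920e-07]  ψ = [1, 3, 2, 3, 3]  (obs o_4=5)
backtrack: best end state = 2; path = [3, 1, 0, 2, 2]

path = [3, 1, 0, 2, 2]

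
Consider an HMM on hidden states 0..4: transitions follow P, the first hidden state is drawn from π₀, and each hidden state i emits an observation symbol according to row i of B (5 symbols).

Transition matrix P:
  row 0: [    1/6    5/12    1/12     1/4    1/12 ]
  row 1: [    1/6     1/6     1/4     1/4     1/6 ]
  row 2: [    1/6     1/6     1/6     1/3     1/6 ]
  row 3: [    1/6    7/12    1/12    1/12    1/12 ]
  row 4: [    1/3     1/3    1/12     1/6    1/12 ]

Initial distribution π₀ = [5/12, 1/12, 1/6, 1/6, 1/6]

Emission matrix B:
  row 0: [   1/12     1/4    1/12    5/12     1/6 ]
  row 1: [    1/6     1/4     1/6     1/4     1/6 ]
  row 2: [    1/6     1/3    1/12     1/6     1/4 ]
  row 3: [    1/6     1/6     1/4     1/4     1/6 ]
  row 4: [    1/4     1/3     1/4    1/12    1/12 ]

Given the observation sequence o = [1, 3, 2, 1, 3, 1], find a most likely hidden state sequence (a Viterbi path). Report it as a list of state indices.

path = [0, 1, 3, 1, 3, 1]

t=0: δ = [1.042e-01, 2.083e-02, 5.556e-02, 2.778e-02, 5.556e-02]  (obs o_0=1)
t=1: δ = [7.716e-03, 1.085e-02, 1.543e-03, 6.510e-03, 7.716e-04]  ψ = [4, 0, 2, 0, 2]  (obs o_1=3)
t=2: δ = [1.507e-04, 6.330e-04, 2.261e-04, 6.782e-04, 4.521e-04]  ψ = [1, 3, 1, 1, 1]  (obs o_2=2)
t=3: δ = [3.768e-05, 9.890e-05, 5.275e-05, 2.637e-05, 3.516e-05]  ψ = [4, 3, 1, 1, 1]  (obs o_3=1)
t=4: δ = [6.868e-06, 4.121e-06, 4.121e-06, 6.181e-06, 1.374e-06]  ψ = [1, 1, 1, 1, 1]  (obs o_4=3)
t=5: δ = [2.862e-07, 9.014e-07, 3.434e-07, 2.862e-07, 2.289e-07]  ψ = [0, 3, 1, 0, 1]  (obs o_5=1)
backtrack: best end state = 1; path = [0, 1, 3, 1, 3, 1]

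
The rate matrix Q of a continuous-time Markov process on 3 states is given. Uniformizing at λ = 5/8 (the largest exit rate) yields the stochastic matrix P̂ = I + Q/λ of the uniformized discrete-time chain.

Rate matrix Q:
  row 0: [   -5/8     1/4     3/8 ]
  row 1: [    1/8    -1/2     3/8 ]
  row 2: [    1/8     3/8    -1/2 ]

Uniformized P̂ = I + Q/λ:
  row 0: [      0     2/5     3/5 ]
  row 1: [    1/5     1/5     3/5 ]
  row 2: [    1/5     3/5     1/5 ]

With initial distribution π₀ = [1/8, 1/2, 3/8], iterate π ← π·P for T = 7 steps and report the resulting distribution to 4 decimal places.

π = [0.1667, 0.4047, 0.4287]

t=0: π = [0.1250, 0.5000, 0.3750]
t=1: π = [0.1750, 0.3750, 0.4500]
t=2: π = [0.1650, 0.4150, 0.4200]
t=3: π = [0.1670, 0.4010, 0.4320]
t=4: π = [0.1666, 0.4062, 0.4272]
t=5: π = [0.1667, 0.4042, 0.4291]
t=6: π = [0.1667, 0.4050, 0.4284]
t=7: π = [0.1667, 0.4047, 0.4287]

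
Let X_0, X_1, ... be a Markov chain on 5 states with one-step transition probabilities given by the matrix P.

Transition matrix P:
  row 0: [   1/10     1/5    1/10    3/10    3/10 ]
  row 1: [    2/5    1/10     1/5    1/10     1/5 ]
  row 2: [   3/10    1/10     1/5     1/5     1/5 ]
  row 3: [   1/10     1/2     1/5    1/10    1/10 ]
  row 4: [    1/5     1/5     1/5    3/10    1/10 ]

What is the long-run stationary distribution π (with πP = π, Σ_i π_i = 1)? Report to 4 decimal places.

Balance equations π_j = Σ_i π_i·P[i][j]:
  π_0 = 1/10·π_0 + 2/5·π_1 + 3/10·π_2 + 1/10·π_3 + 1/5·π_4
  π_1 = 1/5·π_0 + 1/10·π_1 + 1/10·π_2 + 1/2·π_3 + 1/5·π_4
  π_2 = 1/10·π_0 + 1/5·π_1 + 1/5·π_2 + 1/5·π_3 + 1/5·π_4
  π_3 = 3/10·π_0 + 1/10·π_1 + 1/5·π_2 + 1/10·π_3 + 3/10·π_4
  normalize: π_0 + π_1 + π_2 + π_3 + π_4 = 1
Solving the linear system gives exactly π = [3364/15297, 3362/15297, 2723/15297, 3037/15297, 937/5099].

π = [0.2199, 0.2198, 0.1780, 0.1985, 0.1838]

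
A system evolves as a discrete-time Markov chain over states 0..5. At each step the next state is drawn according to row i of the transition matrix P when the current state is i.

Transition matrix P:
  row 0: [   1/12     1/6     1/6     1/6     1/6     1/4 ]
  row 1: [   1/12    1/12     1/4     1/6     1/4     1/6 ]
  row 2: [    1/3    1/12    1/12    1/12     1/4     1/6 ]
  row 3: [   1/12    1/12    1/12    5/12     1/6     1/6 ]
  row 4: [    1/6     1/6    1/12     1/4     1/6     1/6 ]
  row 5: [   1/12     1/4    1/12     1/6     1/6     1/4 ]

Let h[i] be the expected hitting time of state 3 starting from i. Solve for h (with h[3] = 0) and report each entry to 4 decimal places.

h = [5.8367, 5.8313, 6.2490, 0.0000, 5.3189, 5.8019]

First-step conditioning: h[3] = 0; for i ≠ 3, h[i] = 1 + Σ_k P[i][k]·h[k].
  h[0] = 1 + 1/12·h[0] + 1/6·h[1] + 1/6·h[2] + 1/6·h[4] + 1/4·h[5]
  h[1] = 1 + 1/12·h[0] + 1/12·h[1] + 1/4·h[2] + 1/4·h[4] + 1/6·h[5]
  h[2] = 1 + 1/3·h[0] + 1/12·h[1] + 1/12·h[2] + 1/4·h[4] + 1/6·h[5]
  h[4] = 1 + 1/6·h[0] + 1/6·h[1] + 1/12·h[2] + 1/6·h[4] + 1/6·h[5]
  h[5] = 1 + 1/12·h[0] + 1/4·h[1] + 1/12·h[2] + 1/6·h[4] + 1/4·h[5]
Solving the 5×5 linear system over states ≠ 3 gives exactly h = [98600/16893, 32836/5631, 35188/5631, 0, 89852/16893, 98012/16893] (h[3] = 0 is the target).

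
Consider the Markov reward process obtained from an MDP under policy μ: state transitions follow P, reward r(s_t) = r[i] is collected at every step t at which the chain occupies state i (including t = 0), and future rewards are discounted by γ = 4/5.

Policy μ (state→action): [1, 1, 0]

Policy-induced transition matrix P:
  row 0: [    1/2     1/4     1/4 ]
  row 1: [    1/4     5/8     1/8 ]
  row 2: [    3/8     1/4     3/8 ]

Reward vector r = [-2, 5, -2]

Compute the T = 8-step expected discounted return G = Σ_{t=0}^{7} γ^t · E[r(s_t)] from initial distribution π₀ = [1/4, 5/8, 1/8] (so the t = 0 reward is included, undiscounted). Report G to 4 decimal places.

t=0: π = [0.2500, 0.6250, 0.1250], E[r] = 2.3750, γ^t·E[r] = 2.375000, running G = 2.375000
t=1: π = [0.3281, 0.4844, 0.1875], E[r] = 1.3906, γ^t·E[r] = 1.112500, running G = 3.487500
t=2: π = [0.3555, 0.4316, 0.2129], E[r] = 1.0215, γ^t·E[r] = 0.653750, running G = 4.141250
t=3: π = [0.3655, 0.4119, 0.2227], E[r] = 0.8831, γ^t·E[r] = 0.452125, running G = 4.593375
t=4: π = [0.3692, 0.4044, 0.2263], E[r] = 0.8311, γ^t·E[r] = 0.340438, running G = 4.933813
t=5: π = [0.3706, 0.4017, 0.2277], E[r] = 0.8117, γ^t·E[r] = 0.265971, running G = 5.199784
t=6: π = [0.3711, 0.4006, 0.2283], E[r] = 0.8044, γ^t·E[r] = 0.210863, running G = 5.410647
t=7: π = [0.3713, 0.4002, 0.2285], E[r] = 0.8016, γ^t·E[r] = 0.168117, running G = 5.578764

G = 5.5788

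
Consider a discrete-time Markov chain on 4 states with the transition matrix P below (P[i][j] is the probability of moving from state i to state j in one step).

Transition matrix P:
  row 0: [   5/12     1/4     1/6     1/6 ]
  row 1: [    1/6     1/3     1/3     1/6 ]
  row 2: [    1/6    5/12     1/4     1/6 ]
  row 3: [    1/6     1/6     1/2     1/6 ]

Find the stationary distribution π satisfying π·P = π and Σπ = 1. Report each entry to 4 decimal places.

Balance equations π_j = Σ_i π_i·P[i][j]:
  π_0 = 5/12·π_0 + 1/6·π_1 + 1/6·π_2 + 1/6·π_3
  π_1 = 1/4·π_0 + 1/3·π_1 + 5/12·π_2 + 1/6·π_3
  π_2 = 1/6·π_0 + 1/3·π_1 + 1/4·π_2 + 1/2·π_3
  normalize: π_0 + π_1 + π_2 + π_3 = 1
Solving the linear system gives exactly π = [2/9, 73/234, 35/117, 1/6].

π = [0.2222, 0.3120, 0.2991, 0.1667]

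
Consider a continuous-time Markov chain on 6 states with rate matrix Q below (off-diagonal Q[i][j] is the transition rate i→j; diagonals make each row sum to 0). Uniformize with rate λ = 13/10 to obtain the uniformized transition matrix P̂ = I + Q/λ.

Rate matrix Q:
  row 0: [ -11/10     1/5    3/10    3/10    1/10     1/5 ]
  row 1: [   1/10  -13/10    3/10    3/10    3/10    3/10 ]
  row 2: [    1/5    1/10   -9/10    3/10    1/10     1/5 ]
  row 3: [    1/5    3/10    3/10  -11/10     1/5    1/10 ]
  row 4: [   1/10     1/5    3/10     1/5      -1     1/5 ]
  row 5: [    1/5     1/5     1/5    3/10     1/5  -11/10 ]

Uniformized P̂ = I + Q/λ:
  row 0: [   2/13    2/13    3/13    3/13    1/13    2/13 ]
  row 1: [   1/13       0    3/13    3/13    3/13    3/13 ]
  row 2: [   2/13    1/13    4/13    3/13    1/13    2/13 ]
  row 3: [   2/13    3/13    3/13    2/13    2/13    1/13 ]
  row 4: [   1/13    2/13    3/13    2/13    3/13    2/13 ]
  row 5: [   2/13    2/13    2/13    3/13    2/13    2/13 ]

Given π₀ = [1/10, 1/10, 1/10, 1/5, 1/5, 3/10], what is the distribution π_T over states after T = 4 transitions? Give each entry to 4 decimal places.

π = [0.1324, 0.1310, 0.2376, 0.2038, 0.1468, 0.1483]

t=0: π = [0.1000, 0.1000, 0.1000, 0.2000, 0.2000, 0.3000]
t=1: π = [0.1308, 0.1462, 0.2154, 0.2000, 0.1615, 0.1462]
t=2: π = [0.1302, 0.1302, 0.2361, 0.2030, 0.1509, 0.1497]
t=3: π = [0.1322, 0.1313, 0.2374, 0.2036, 0.1473, 0.1482]
t=4: π = [0.1324, 0.1310, 0.2376, 0.2038, 0.1468, 0.1483]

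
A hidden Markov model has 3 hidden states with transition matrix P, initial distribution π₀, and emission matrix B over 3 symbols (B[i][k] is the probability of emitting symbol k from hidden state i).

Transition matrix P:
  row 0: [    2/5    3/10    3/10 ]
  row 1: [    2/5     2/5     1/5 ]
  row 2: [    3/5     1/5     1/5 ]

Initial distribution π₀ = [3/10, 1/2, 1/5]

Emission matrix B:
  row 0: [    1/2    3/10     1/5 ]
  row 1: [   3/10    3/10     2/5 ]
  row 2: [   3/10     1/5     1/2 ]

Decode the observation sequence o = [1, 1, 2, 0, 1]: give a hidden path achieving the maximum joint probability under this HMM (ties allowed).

path = [1, 0, 2, 0, 0]

t=0: δ = [9.000e-02, 1.500e-01, 4.000e-02]  (obs o_0=1)
t=1: δ = [1.800e-02, 1.800e-02, 6.000e-03]  ψ = [1, 1, 1]  (obs o_1=1)
t=2: δ = [1.440e-03, 2.880e-03, 2.700e-03]  ψ = [0, 1, 0]  (obs o_2=2)
t=3: δ = [8.100e-04, 3.456e-04, 1.728e-04]  ψ = [2, 1, 1]  (obs o_3=0)
t=4: δ = [9.720e-05, 7.290e-05, 4.860e-05]  ψ = [0, 0, 0]  (obs o_4=1)
backtrack: best end state = 0; path = [1, 0, 2, 0, 0]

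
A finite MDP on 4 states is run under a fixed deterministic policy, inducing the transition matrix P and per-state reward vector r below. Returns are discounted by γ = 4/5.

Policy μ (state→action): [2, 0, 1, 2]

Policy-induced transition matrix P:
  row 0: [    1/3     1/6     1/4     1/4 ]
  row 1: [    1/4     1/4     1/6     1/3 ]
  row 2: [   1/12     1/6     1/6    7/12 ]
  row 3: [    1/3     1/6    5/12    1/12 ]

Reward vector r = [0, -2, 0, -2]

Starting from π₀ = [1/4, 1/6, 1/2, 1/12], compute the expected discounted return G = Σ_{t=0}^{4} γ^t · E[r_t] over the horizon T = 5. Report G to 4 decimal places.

G = -2.9304

t=0: π = [0.2500, 0.1667, 0.5000, 0.0833], E[r] = -0.5000, γ^t·E[r] = -0.500000, running G = -0.500000
t=1: π = [0.1944, 0.1806, 0.2083, 0.4167], E[r] = -1.1944, γ^t·E[r] = -0.955556, running G = -1.455556
t=2: π = [0.2662, 0.1817, 0.2870, 0.2650], E[r] = -0.8935, γ^t·E[r] = -0.571852, running G = -2.027407
t=3: π = [0.2464, 0.1818, 0.2551, 0.3166], E[r] = -0.9969, γ^t·E[r] = -0.510420, running G = -2.537827
t=4: π = [0.2544, 0.1818, 0.2664, 0.2974], E[r] = -0.9585, γ^t·E[r] = -0.392586, running G = -2.930413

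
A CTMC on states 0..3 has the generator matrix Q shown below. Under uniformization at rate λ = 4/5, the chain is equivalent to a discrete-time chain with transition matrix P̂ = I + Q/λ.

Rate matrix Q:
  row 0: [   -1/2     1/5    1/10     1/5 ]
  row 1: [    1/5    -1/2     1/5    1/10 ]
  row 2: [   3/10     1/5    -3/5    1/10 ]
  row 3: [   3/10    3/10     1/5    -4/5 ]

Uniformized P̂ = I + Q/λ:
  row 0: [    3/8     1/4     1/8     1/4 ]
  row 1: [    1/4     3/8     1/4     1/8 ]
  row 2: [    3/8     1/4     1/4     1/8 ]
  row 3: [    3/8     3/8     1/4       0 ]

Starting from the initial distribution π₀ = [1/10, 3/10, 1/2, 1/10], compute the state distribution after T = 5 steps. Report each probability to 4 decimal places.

t=0: π = [0.1000, 0.3000, 0.5000, 0.1000]
t=1: π = [0.3375, 0.3000, 0.2375, 0.1250]
t=2: π = [0.3375, 0.3031, 0.2078, 0.1516]
t=3: π = [0.3371, 0.3068, 0.2078, 0.1482]
t=4: π = [0.3366, 0.3069, 0.2079, 0.1486]
t=5: π = [0.3366, 0.3069, 0.2079, 0.1485]

π = [0.3366, 0.3069, 0.2079, 0.1485]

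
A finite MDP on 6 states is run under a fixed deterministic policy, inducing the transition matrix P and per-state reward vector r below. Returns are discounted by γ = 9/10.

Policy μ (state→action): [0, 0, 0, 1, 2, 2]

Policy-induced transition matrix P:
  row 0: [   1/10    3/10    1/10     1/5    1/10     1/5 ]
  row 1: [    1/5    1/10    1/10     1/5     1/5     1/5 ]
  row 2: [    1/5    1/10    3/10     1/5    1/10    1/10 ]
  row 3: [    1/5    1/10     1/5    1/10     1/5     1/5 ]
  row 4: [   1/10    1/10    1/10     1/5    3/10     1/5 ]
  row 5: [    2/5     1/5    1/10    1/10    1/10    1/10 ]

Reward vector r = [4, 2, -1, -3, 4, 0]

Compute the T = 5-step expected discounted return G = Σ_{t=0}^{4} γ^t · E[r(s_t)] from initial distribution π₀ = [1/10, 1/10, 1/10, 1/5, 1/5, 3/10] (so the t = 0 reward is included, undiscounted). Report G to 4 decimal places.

G = 4.3217

t=0: π = [0.1000, 0.1000, 0.1000, 0.2000, 0.2000, 0.3000], E[r] = 0.7000, γ^t·E[r] = 0.700000, running G = 0.700000
t=1: π = [0.2300, 0.1500, 0.1400, 0.1500, 0.1700, 0.1600], E[r] = 1.3100, γ^t·E[r] = 1.179000, running G = 1.879000
t=2: π = [0.1920, 0.1620, 0.1430, 0.1690, 0.1640, 0.1700], E[r] = 1.0980, γ^t·E[r] = 0.889380, running G = 2.768380
t=3: π = [0.1984, 0.1554, 0.1455, 0.1661, 0.1659, 0.1687], E[r] = 1.1242, γ^t·E[r] = 0.819542, running G = 3.587922
t=4: π = [0.1973, 0.1566, 0.1457, 0.1665, 0.1653, 0.1686], E[r] = 1.1184, γ^t·E[r] = 0.733776, running G = 4.321697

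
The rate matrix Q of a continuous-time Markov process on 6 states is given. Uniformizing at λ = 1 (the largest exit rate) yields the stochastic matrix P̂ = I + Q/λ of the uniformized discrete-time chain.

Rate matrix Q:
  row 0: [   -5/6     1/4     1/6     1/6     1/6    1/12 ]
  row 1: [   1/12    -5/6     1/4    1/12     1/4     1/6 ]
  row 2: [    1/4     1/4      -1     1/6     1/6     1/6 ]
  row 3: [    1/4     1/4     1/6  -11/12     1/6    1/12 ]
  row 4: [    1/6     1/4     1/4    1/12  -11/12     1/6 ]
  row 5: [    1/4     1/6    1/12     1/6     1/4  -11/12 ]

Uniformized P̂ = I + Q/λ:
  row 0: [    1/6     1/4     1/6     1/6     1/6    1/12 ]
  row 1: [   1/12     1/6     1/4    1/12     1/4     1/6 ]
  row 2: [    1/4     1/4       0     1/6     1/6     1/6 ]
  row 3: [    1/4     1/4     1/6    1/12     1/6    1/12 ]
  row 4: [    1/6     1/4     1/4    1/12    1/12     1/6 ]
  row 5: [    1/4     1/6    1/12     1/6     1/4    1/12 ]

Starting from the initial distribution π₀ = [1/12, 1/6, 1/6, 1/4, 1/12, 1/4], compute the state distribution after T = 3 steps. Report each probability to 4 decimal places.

t=0: π = [0.0833, 0.1667, 0.1667, 0.2500, 0.0833, 0.2500]
t=1: π = [0.2083, 0.2153, 0.1389, 0.1250, 0.1944, 0.1181]
t=2: π = [0.1806, 0.2222, 0.1678, 0.1221, 0.1782, 0.1291]
t=3: π = [0.1831, 0.2207, 0.1613, 0.1231, 0.1811, 0.1307]

π = [0.1831, 0.2207, 0.1613, 0.1231, 0.1811, 0.1307]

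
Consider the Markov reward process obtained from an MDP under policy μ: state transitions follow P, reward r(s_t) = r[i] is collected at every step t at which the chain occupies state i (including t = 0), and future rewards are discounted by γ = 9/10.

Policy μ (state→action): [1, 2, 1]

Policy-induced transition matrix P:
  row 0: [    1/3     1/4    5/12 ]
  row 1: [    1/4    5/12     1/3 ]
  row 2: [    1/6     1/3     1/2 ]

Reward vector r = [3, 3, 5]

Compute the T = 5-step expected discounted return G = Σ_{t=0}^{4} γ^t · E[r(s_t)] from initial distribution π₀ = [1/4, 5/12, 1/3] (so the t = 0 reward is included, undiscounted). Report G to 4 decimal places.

G = 15.5457

t=0: π = [0.2500, 0.4167, 0.3333], E[r] = 3.6667, γ^t·E[r] = 3.666667, running G = 3.666667
t=1: π = [0.2431, 0.3472, 0.4097], E[r] = 3.8194, γ^t·E[r] = 3.437500, running G = 7.104167
t=2: π = [0.2361, 0.3420, 0.4219], E[r] = 3.8438, γ^t·E[r] = 3.113438, running G = 10.217604
t=3: π = [0.2345, 0.3422, 0.4233], E[r] = 3.8466, γ^t·E[r] = 2.804203, running G = 13.021807
t=4: π = [0.2343, 0.3423, 0.4234], E[r] = 3.8469, γ^t·E[r] = 2.523925, running G = 15.545732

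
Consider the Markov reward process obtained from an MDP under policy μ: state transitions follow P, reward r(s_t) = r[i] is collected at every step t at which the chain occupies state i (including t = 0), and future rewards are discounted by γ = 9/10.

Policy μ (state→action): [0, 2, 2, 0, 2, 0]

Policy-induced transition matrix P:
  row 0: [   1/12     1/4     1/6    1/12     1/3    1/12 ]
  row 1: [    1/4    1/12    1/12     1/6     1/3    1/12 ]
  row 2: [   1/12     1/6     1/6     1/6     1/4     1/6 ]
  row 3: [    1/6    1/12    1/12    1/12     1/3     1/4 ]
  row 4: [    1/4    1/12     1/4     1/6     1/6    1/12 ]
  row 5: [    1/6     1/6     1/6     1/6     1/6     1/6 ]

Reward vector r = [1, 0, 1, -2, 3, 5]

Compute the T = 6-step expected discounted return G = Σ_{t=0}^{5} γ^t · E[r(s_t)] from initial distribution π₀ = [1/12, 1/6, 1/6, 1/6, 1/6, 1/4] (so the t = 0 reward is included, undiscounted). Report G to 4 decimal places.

t=0: π = [0.0833, 0.1667, 0.1667, 0.1667, 0.1667, 0.2500], E[r] = 1.6667, γ^t·E[r] = 1.666667, running G = 1.666667
t=1: π = [0.1736, 0.1319, 0.1528, 0.1458, 0.2500, 0.1458], E[r] = 1.5139, γ^t·E[r] = 1.362500, running G = 3.029167
t=2: π = [0.1713, 0.1372, 0.1644, 0.1400, 0.2546, 0.1325], E[r] = 1.4821, γ^t·E[r] = 1.200469, running G = 4.229635
t=3: π = [0.1713, 0.1366, 0.1648, 0.1407, 0.2551, 0.1314], E[r] = 1.4771, γ^t·E[r] = 1.076801, running G = 5.306436
t=4: π = [0.1713, 0.1366, 0.1648, 0.1407, 0.2552, 0.1315], E[r] = 1.4777, γ^t·E[r] = 0.969508, running G = 6.275944
t=5: π = [0.1713, 0.1366, 0.1648, 0.1407, 0.2552, 0.1315], E[r] = 1.4776, γ^t·E[r] = 0.872508, running G = 7.148452

G = 7.1485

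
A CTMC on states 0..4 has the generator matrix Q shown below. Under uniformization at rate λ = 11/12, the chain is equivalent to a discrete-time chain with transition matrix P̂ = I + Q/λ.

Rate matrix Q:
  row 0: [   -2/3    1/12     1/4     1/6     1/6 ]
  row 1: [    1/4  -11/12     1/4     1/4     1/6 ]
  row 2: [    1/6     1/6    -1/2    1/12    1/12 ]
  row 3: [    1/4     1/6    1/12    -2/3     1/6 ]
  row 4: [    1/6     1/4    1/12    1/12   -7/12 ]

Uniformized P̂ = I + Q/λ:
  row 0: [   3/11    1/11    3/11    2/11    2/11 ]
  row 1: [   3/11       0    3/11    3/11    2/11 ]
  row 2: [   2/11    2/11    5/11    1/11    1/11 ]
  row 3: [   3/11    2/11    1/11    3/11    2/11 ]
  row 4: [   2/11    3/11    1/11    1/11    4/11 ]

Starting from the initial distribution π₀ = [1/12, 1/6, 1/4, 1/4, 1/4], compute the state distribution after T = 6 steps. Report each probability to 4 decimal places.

π = [0.2321, 0.1509, 0.2522, 0.1705, 0.1942]

t=0: π = [0.0833, 0.1667, 0.2500, 0.2500, 0.2500]
t=1: π = [0.2273, 0.1667, 0.2273, 0.1742, 0.2045]
t=2: π = [0.2335, 0.1494, 0.2452, 0.1736, 0.1983]
t=3: π = [0.2324, 0.1515, 0.2497, 0.1709, 0.1956]
t=4: π = [0.2322, 0.1509, 0.2515, 0.1706, 0.1947]
t=5: π = [0.2322, 0.1510, 0.2520, 0.1705, 0.1944]
t=6: π = [0.2321, 0.1509, 0.2522, 0.1705, 0.1942]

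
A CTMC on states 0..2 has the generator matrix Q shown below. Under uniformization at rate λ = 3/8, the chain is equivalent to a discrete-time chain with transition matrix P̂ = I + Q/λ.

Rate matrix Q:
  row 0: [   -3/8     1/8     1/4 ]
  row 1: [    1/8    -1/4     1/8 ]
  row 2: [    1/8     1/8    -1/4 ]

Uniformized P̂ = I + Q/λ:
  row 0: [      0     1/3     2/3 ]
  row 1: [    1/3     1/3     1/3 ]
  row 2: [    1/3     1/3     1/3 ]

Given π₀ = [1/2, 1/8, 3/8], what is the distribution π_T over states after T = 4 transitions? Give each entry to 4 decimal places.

t=0: π = [0.5000, 0.1250, 0.3750]
t=1: π = [0.1667, 0.3333, 0.5000]
t=2: π = [0.2778, 0.3333, 0.3889]
t=3: π = [0.2407, 0.3333, 0.4259]
t=4: π = [0.2531, 0.3333, 0.4136]

π = [0.2531, 0.3333, 0.4136]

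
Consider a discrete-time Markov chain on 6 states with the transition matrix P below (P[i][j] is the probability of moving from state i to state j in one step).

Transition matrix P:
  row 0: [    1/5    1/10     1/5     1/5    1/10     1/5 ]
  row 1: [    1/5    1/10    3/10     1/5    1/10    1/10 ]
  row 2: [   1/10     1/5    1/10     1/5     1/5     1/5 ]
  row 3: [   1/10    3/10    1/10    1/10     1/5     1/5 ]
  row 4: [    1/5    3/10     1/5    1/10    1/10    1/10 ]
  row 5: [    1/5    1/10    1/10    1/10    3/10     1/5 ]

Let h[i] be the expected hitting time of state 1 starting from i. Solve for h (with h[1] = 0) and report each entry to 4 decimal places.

h = [5.6019, 0.0000, 5.0007, 4.5461, 4.5907, 5.5653]

First-step conditioning: h[1] = 0; for i ≠ 1, h[i] = 1 + Σ_k P[i][k]·h[k].
  h[0] = 1 + 1/5·h[0] + 1/5·h[2] + 1/5·h[3] + 1/10·h[4] + 1/5·h[5]
  h[2] = 1 + 1/10·h[0] + 1/10·h[2] + 1/5·h[3] + 1/5·h[4] + 1/5·h[5]
  h[3] = 1 + 1/10·h[0] + 1/10·h[2] + 1/10·h[3] + 1/5·h[4] + 1/5·h[5]
  h[4] = 1 + 1/5·h[0] + 1/5·h[2] + 1/10·h[3] + 1/10·h[4] + 1/10·h[5]
  h[5] = 1 + 1/5·h[0] + 1/10·h[2] + 1/10·h[3] + 3/10·h[4] + 1/5·h[5]
Solving the 5×5 linear system over states ≠ 1 gives exactly h = [124210/22173, 0, 36960/7391, 33600/7391, 33930/7391, 123400/22173] (h[1] = 0 is the target).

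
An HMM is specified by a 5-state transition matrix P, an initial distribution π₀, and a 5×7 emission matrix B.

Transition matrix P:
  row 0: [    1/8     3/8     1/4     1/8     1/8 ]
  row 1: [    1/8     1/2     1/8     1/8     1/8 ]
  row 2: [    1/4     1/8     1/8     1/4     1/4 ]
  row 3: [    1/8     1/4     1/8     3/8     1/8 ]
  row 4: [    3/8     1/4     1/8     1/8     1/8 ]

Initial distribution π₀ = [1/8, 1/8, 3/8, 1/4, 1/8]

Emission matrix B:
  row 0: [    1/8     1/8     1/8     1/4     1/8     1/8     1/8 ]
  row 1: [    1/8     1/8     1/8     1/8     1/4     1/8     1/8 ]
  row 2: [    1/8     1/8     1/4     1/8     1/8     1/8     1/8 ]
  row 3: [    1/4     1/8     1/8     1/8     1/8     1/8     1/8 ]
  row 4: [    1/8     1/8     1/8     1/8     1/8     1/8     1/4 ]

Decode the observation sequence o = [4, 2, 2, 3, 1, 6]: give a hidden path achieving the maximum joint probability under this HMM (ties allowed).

t=0: δ = [1.562e-02, 3.125e-02, 4.688e-02, 3.125e-02, 1.562e-02]  (obs o_0=4)
t=1: δ = [1.465e-03, 1.953e-03, 1.465e-03, 1.465e-03, 1.465e-03]  ψ = [2, 1, 2, 2, 2]  (obs o_1=2)
t=2: δ = [6.866e-05, 1.221e-04, 9.155e-05, 6.866e-05, 4.578e-05]  ψ = [4, 1, 0, 3, 2]  (obs o_2=2)
t=3: δ = [5.722e-06, 7.629e-06, 2.146e-06, 3.219e-06, 2.861e-06]  ψ = [2, 1, 0, 3, 2]  (obs o_3=3)
t=4: δ = [1.341e-07, 4.768e-07, 1.788e-07, 1.509e-07, 1.192e-07]  ψ = [4, 1, 0, 3, 1]  (obs o_4=1)
t=5: δ = [7.451e-09, 2.980e-08, 7.451e-09, 7.451e-09, 1.490e-08]  ψ = [1, 1, 1, 1, 1]  (obs o_5=6)
backtrack: best end state = 1; path = [1, 1, 1, 1, 1, 1]

path = [1, 1, 1, 1, 1, 1]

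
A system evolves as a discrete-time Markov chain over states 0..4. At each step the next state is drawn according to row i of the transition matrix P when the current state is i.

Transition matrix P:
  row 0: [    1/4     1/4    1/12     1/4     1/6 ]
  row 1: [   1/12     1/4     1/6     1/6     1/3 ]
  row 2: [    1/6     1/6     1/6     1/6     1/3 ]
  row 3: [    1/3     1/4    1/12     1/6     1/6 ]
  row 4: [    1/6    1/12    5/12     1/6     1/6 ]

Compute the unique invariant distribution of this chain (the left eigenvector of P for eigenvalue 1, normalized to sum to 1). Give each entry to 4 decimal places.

Balance equations π_j = Σ_i π_i·P[i][j]:
  π_0 = 1/4·π_0 + 1/12·π_1 + 1/6·π_2 + 1/3·π_3 + 1/6·π_4
  π_1 = 1/4·π_0 + 1/4·π_1 + 1/6·π_2 + 1/4·π_3 + 1/12·π_4
  π_2 = 1/12·π_0 + 1/6·π_1 + 1/6·π_2 + 1/12·π_3 + 5/12·π_4
  π_3 = 1/4·π_0 + 1/6·π_1 + 1/6·π_2 + 1/6·π_3 + 1/6·π_4
  normalize: π_0 + π_1 + π_2 + π_3 + π_4 = 1
Solving the linear system gives exactly π = [998/5057, 76/389, 75/389, 926/5057, 90/389].

π = [0.1974, 0.1954, 0.1928, 0.1831, 0.2314]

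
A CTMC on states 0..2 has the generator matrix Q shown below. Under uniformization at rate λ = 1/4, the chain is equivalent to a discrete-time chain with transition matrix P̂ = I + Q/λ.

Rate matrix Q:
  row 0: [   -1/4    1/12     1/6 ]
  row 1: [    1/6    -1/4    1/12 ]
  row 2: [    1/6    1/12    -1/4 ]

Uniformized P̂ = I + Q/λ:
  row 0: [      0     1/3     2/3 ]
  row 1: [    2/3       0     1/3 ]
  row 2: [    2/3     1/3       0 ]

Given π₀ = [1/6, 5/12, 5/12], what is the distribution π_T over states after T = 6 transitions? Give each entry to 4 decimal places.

π = [0.3795, 0.2502, 0.3703]

t=0: π = [0.1667, 0.4167, 0.4167]
t=1: π = [0.5556, 0.1944, 0.2500]
t=2: π = [0.2963, 0.2685, 0.4352]
t=3: π = [0.4691, 0.2438, 0.2870]
t=4: π = [0.3539, 0.2521, 0.3940]
t=5: π = [0.4307, 0.2493, 0.3200]
t=6: π = [0.3795, 0.2502, 0.3703]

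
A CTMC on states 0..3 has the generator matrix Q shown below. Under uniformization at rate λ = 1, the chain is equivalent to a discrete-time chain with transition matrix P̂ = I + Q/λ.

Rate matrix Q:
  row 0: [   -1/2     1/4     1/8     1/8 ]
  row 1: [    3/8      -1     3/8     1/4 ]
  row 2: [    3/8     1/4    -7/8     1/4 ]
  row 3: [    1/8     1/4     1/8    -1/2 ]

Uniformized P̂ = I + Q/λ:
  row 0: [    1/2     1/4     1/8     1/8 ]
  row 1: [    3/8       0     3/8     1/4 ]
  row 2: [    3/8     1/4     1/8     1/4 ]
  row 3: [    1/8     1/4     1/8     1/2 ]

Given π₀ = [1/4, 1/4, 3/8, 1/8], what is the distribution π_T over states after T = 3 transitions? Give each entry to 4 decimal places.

t=0: π = [0.2500, 0.2500, 0.3750, 0.1250]
t=1: π = [0.3750, 0.1875, 0.1875, 0.2500]
t=2: π = [0.3594, 0.2031, 0.1719, 0.2656]
t=3: π = [0.3535, 0.1992, 0.1758, 0.2715]

π = [0.3535, 0.1992, 0.1758, 0.2715]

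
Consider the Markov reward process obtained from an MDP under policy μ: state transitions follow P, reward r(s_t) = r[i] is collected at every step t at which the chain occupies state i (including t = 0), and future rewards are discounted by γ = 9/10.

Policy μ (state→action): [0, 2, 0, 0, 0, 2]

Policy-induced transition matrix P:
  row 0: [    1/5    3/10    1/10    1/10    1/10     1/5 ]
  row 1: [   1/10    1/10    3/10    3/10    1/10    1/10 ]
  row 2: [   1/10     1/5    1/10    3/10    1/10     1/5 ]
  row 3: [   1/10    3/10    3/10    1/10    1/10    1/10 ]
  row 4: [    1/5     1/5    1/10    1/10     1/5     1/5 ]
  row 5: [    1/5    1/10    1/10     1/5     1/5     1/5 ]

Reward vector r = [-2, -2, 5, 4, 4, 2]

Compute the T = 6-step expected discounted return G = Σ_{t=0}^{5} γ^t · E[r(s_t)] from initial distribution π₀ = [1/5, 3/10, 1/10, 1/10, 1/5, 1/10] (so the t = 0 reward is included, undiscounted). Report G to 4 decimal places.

t=0: π = [0.2000, 0.3000, 0.1000, 0.1000, 0.2000, 0.1000], E[r] = 0.9000, γ^t·E[r] = 0.900000, running G = 0.900000
t=1: π = [0.1500, 0.1900, 0.1800, 0.1900, 0.1300, 0.1600], E[r] = 1.8200, γ^t·E[r] = 1.638000, running G = 2.538000
t=2: π = [0.1440, 0.1990, 0.1760, 0.1900, 0.1290, 0.1620], E[r] = 1.7940, γ^t·E[r] = 1.453140, running G = 3.991140
t=3: π = [0.1435, 0.1973, 0.1778, 0.1912, 0.1291, 0.1611], E[r] = 1.8108, γ^t·E[r] = 1.320073, running G = 5.311213
t=4: π = [0.1434, 0.1976, 0.1777, 0.1911, 0.1290, 0.1612], E[r] = 1.8094, γ^t·E[r] = 1.187147, running G = 6.498361
t=5: π = [0.1434, 0.1976, 0.1778, 0.1912, 0.1290, 0.1611], E[r] = 1.8099, γ^t·E[r] = 1.068756, running G = 7.567117

G = 7.5671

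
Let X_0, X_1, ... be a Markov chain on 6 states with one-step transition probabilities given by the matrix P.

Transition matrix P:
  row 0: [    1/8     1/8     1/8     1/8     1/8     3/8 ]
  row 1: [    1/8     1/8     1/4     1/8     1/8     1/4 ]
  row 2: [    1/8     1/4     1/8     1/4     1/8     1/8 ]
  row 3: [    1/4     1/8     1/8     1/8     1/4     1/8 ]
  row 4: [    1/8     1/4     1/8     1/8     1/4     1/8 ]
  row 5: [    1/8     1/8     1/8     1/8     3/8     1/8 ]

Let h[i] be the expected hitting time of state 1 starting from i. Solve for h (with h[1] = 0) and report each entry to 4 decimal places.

First-step conditioning: h[1] = 0; for i ≠ 1, h[i] = 1 + Σ_k P[i][k]·h[k].
  h[0] = 1 + 1/8·h[0] + 1/8·h[2] + 1/8·h[3] + 1/8·h[4] + 3/8·h[5]
  h[2] = 1 + 1/8·h[0] + 1/8·h[2] + 1/4·h[3] + 1/8·h[4] + 1/8·h[5]
  h[3] = 1 + 1/4·h[0] + 1/8·h[2] + 1/8·h[3] + 1/4·h[4] + 1/8·h[5]
  h[4] = 1 + 1/8·h[0] + 1/8·h[2] + 1/8·h[3] + 1/4·h[4] + 1/8·h[5]
  h[5] = 1 + 1/8·h[0] + 1/8·h[2] + 1/8·h[3] + 3/8·h[4] + 1/8·h[5]
Solving the 5×5 linear system over states ≠ 1 gives exactly h = [18944/3187, 0, 16680/3187, 18752/3187, 16384/3187, 18432/3187] (h[1] = 0 is the target).

h = [5.9441, 0.0000, 5.2338, 5.8839, 5.1409, 5.7835]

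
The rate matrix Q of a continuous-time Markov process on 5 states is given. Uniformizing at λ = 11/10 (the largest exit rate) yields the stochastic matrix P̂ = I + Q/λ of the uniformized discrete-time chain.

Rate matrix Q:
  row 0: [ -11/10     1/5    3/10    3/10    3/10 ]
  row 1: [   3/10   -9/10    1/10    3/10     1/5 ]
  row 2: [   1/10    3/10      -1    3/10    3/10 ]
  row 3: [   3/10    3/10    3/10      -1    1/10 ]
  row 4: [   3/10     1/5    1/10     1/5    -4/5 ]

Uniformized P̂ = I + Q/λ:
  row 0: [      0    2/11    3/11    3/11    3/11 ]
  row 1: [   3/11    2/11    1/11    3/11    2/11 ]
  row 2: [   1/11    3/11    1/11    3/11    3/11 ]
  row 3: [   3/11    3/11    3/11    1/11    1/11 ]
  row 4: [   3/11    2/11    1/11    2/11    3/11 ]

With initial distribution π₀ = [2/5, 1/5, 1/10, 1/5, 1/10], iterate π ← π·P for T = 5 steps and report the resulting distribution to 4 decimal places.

t=0: π = [0.4000, 0.2000, 0.1000, 0.2000, 0.1000]
t=1: π = [0.1455, 0.2091, 0.2000, 0.2273, 0.2182]
t=2: π = [0.1967, 0.2207, 0.1587, 0.2116, 0.2124]
t=3: π = [0.1902, 0.2155, 0.1651, 0.2150, 0.2142]
t=4: π = [0.1908, 0.2164, 0.1646, 0.2142, 0.2141]
t=5: π = [0.1908, 0.2163, 0.1645, 0.2143, 0.2141]

π = [0.1908, 0.2163, 0.1645, 0.2143, 0.2141]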